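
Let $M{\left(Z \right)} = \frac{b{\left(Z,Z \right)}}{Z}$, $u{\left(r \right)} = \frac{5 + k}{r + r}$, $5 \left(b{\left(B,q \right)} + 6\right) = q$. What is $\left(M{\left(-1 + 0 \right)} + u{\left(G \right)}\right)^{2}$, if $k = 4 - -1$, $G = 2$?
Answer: $\frac{7569}{100} \approx 75.69$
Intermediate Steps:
$b{\left(B,q \right)} = -6 + \frac{q}{5}$
$k = 5$ ($k = 4 + 1 = 5$)
$u{\left(r \right)} = \frac{5}{r}$ ($u{\left(r \right)} = \frac{5 + 5}{r + r} = \frac{10}{2 r} = 10 \frac{1}{2 r} = \frac{5}{r}$)
$M{\left(Z \right)} = \frac{-6 + \frac{Z}{5}}{Z}$
$\left(M{\left(-1 + 0 \right)} + u{\left(G \right)}\right)^{2} = \left(\frac{-30 + \left(-1 + 0\right)}{5 \left(-1 + 0\right)} + \frac{5}{2}\right)^{2} = \left(\frac{-30 - 1}{5 \left(-1\right)} + 5 \cdot \frac{1}{2}\right)^{2} = \left(\frac{1}{5} \left(-1\right) \left(-31\right) + \frac{5}{2}\right)^{2} = \left(\frac{31}{5} + \frac{5}{2}\right)^{2} = \left(\frac{87}{10}\right)^{2} = \frac{7569}{100}$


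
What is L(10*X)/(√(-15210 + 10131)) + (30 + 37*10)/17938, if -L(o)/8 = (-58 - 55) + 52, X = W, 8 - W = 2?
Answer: 200/8969 - 488*I*√5079/5079 ≈ 0.022299 - 6.8475*I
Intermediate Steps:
W = 6 (W = 8 - 1*2 = 8 - 2 = 6)
X = 6
L(o) = 488 (L(o) = -8*((-58 - 55) + 52) = -8*(-113 + 52) = -8*(-61) = 488)
L(10*X)/(√(-15210 + 10131)) + (30 + 37*10)/17938 = 488/(√(-15210 + 10131)) + (30 + 37*10)/17938 = 488/(√(-5079)) + (30 + 370)*(1/17938) = 488/((I*√5079)) + 400*(1/17938) = 488*(-I*√5079/5079) + 200/8969 = -488*I*√5079/5079 + 200/8969 = 200/8969 - 488*I*√5079/5079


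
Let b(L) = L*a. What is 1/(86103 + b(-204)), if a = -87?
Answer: 1/103851 ≈ 9.6292e-6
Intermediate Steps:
b(L) = -87*L (b(L) = L*(-87) = -87*L)
1/(86103 + b(-204)) = 1/(86103 - 87*(-204)) = 1/(86103 + 17748) = 1/103851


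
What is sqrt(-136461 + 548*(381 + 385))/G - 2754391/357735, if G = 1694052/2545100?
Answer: -2754391/357735 + 636275*sqrt(283307)/423513 ≈ 791.96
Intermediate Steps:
G = 423513/636275 (G = 1694052*(1/2545100) = 423513/636275 ≈ 0.66561)
sqrt(-136461 + 548*(381 + 385))/G - 2754391/357735 = sqrt(-136461 + 548*(381 + 385))/(423513/636275) - 2754391/357735 = sqrt(-136461 + 548*766)*(636275/423513) - 2754391*1/357735 = sqrt(-136461 + 419768)*(636275/423513) - 2754391/357735 = sqrt(283307)*(636275/423513) - 2754391/357735 = 636275*sqrt(283307)/423513 - 2754391/357735 = -2754391/357735 + 636275*sqrt(283307)/423513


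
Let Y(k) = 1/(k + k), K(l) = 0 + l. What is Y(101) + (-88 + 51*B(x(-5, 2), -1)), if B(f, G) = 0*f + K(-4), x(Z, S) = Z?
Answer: -58983/202 ≈ -292.00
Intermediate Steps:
K(l) = l
B(f, G) = -4 (B(f, G) = 0*f - 4 = 0 - 4 = -4)
Y(k) = 1/(2*k)
Y(101) + (-88 + 51*B(x(-5, 2), -1)) = (½)/101 + (-88 + 51*(-4)) = (½)*(1/101) + (-88 - 204) = 1/202 - 292 = -58983/202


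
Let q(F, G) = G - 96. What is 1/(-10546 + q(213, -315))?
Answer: -1/10957 ≈ -9.1266e-5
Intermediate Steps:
q(F, G) = -96 + G
1/(-10546 + q(213, -315)) = 1/(-10546 + (-96 - 315)) = 1/(-10546 - 411) = 1/(-10957) = -1/10957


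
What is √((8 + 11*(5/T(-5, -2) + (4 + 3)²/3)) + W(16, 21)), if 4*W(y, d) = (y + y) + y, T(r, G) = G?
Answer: √6198/6 ≈ 13.121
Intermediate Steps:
W(y, d) = 3*y/4 (W(y, d) = ((y + y) + y)/4 = (2*y + y)/4 = (3*y)/4 = 3*y/4)
√((8 + 11*(5/T(-5, -2) + (4 + 3)²/3)) + W(16, 21)) = √((8 + 11*(5/(-2) + (4 + 3)²/3)) + (¾)*16) = √((8 + 11*(5*(-½) + 7²*(⅓))) + 12) = √((8 + 11*(-5/2 + 49*(⅓))) + 12) = √((8 + 11*(-5/2 + 49/3)) + 12) = √((8 + 11*(83/6)) + 12) = √((8 + 913/6) + 12) = √(961/6 + 12) = √(1033/6) = √6198/6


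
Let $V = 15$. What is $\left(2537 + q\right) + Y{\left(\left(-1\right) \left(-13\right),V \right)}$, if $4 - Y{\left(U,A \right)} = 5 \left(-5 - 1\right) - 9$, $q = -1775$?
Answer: $805$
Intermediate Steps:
$Y{\left(U,A \right)} = 43$ ($Y{\left(U,A \right)} = 4 - \left(5 \left(-5 - 1\right) - 9\right) = 4 - \left(5 \left(-6\right) - 9\right) = 4 - \left(-30 - 9\right) = 4 - -39 = 4 + 39 = 43$)
$\left(2537 + q\right) + Y{\left(\left(-1\right) \left(-13\right),V \right)} = \left(2537 - 1775\right) + 43 = 762 + 43 = 805$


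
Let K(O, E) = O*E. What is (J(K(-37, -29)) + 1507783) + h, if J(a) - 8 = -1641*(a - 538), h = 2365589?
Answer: 2995445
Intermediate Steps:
K(O, E) = E*O
J(a) = 882866 - 1641*a (J(a) = 8 - 1641*(a - 538) = 8 - 1641*(-538 + a) = 8 + (882858 - 1641*a) = 882866 - 1641*a)
(J(K(-37, -29)) + 1507783) + h = ((882866 - (-47589)*(-37)) + 1507783) + 2365589 = ((882866 - 1641*1073) + 1507783) + 2365589 = ((882866 - 1760793) + 1507783) + 2365589 = (-877927 + 1507783) + 2365589 = 629856 + 2365589 = 2995445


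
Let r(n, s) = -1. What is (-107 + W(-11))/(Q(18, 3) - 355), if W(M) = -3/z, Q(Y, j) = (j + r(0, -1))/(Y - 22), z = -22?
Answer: 2351/7821 ≈ 0.30060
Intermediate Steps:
Q(Y, j) = (-1 + j)/(-22 + Y) (Q(Y, j) = (j - 1)/(Y - 22) = (-1 + j)/(-22 + Y))
W(M) = 3/22 (W(M) = -3/(-22) = -3*(-1/22) = 3/22)
(-107 + W(-11))/(Q(18, 3) - 355) = (-107 + 3/22)/((-1 + 3)/(-22 + 18) - 355) = -2351/(22*(2/(-4) - 355)) = -2351/(22*(-¼*2 - 355)) = -2351/(22*(-½ - 355)) = -2351/(22*(-711/2)) = -2351/22*(-2/711) = 2351/7821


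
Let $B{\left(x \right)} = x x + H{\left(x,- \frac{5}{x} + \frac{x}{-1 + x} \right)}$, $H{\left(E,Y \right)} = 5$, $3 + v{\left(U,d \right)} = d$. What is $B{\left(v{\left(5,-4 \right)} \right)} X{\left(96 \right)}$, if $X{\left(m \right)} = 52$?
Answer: $2808$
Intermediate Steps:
$v{\left(U,d \right)} = -3 + d$
$B{\left(x \right)} = 5 + x^{2}$ ($B{\left(x \right)} = x x + 5 = x^{2} + 5 = 5 + x^{2}$)
$B{\left(v{\left(5,-4 \right)} \right)} X{\left(96 \right)} = \left(5 + \left(-3 - 4\right)^{2}\right) 52 = \left(5 + \left(-7\right)^{2}\right) 52 = \left(5 + 49\right) 52 = 54 \cdot 52 = 2808$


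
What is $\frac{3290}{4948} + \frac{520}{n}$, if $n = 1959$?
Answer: $\frac{4509035}{4846566} \approx 0.93036$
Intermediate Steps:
$\frac{3290}{4948} + \frac{520}{n} = \frac{3290}{4948} + \frac{520}{1959} = 3290 \cdot \frac{1}{4948} + 520 \cdot \frac{1}{1959} = \frac{1645}{2474} + \frac{520}{1959} = \frac{4509035}{4846566}$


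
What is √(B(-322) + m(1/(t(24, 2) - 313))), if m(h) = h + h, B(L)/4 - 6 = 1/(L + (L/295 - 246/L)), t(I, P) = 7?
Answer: √14618380569586916203/780756297 ≈ 4.8970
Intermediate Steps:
B(L) = 24 + 4/(-246/L + 296*L/295) (B(L) = 24 + 4/(L + (L/295 - 246/L)) = 24 + 4/(L + (-246/L + L/295)) = 24 + 4/(-246/L + 296*L/295))
m(h) = 2*h
√(B(-322) + m(1/(t(24, 2) - 313))) = √(2*(-435420 + 295*(-322) + 1776*(-322)²)/(-36285 + 148*(-322)²) + 2/(7 - 313)) = √(2*(-435420 - 94990 + 1776*103684)/(-36285 + 148*103684) + 2/(-306)) = √(2*(-435420 - 94990 + 184142784)/(-36285 + 15345232) + 2*(-1/306)) = √(2*183612374/15308947 - 1/153) = √(2*(1/15308947)*183612374 - 1/153) = √(367224748/15308947 - 1/153) = √(56170077497/2342268891) = √14618380569586916203/780756297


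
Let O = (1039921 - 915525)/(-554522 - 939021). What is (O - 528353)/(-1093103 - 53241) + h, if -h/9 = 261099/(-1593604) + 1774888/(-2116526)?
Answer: 6845118408994154674472291/721849607967174405598696 ≈ 9.4827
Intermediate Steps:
O = -124396/1493543 (O = 124396/(-1493543) = 124396*(-1/1493543) = -124396/1493543 ≈ -0.083289)
h = 15214911472917/1686452149852 (h = -9*(261099/(-1593604) + 1774888/(-2116526)) = -9*(261099*(-1/1593604) + 1774888*(-1/2116526)) = -9*(-261099/1593604 - 887444/1058263) = -9*(-1690545719213/1686452149852) = 15214911472917/1686452149852 ≈ 9.0219)
(O - 528353)/(-1093103 - 53241) + h = (-124396/1493543 - 528353)/(-1093103 - 53241) + 15214911472917/1686452149852 = -789118049075/1493543/(-1146344) + 15214911472917/1686452149852 = -789118049075/1493543*(-1/1146344) + 15214911472917/1686452149852 = 789118049075/1712114056792 + 15214911472917/1686452149852 = 6845118408994154674472291/721849607967174405598696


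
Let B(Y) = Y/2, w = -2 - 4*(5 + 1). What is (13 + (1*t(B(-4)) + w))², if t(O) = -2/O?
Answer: 144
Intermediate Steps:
w = -26 (w = -2 - 4*6 = -2 - 24 = -26)
B(Y) = Y/2 (B(Y) = Y*(½) = Y/2)
(13 + (1*t(B(-4)) + w))² = (13 + (1*(-2/((½)*(-4))) - 26))² = (13 + (1*(-2/(-2)) - 26))² = (13 + (1*(-2*(-½)) - 26))² = (13 + (1*1 - 26))² = (13 + (1 - 26))² = (13 - 25)² = (-12)² = 144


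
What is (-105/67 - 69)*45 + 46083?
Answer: 2874801/67 ≈ 42908.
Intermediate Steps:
(-105/67 - 69)*45 + 46083 = -4728/67*45 + 46083 = -212760/67 + 46083 = 2874801/67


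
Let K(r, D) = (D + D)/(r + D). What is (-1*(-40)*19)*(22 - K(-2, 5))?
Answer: 42560/3 ≈ 14187.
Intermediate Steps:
K(r, D) = 2*D/(D + r) (K(r, D) = (2*D)/(D + r) = 2*D/(D + r))
(-1*(-40)*19)*(22 - K(-2, 5)) = (-1*(-40)*19)*(22 - 2*5/(5 - 2)) = (40*19)*(22 - 2*5/3) = 760*(22 - 2*5/3) = 760*(22 - 1*10/3) = 760*(22 - 10/3) = 760*(56/3) = 42560/3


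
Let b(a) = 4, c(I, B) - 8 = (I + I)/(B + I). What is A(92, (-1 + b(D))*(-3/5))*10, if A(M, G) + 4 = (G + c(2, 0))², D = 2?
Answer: 3162/5 ≈ 632.40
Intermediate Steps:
c(I, B) = 8 + 2*I/(B + I) (c(I, B) = 8 + (I + I)/(B + I) = 8 + (2*I)/(B + I) = 8 + 2*I/(B + I))
A(M, G) = -4 + (10 + G)² (A(M, G) = -4 + (G + 2*(4*0 + 5*2)/(0 + 2))² = -4 + (G + 2*(0 + 10)/2)² = -4 + (G + 2*(½)*10)² = -4 + (G + 10)² = -4 + (10 + G)²)
A(92, (-1 + b(D))*(-3/5))*10 = (-4 + (10 + (-1 + 4)*(-3/5))²)*10 = (-4 + (10 + 3*(-3*⅕))²)*10 = (-4 + (10 + 3*(-⅗))²)*10 = (-4 + (10 - 9/5)²)*10 = (-4 + (41/5)²)*10 = (-4 + 1681/25)*10 = (1581/25)*10 = 3162/5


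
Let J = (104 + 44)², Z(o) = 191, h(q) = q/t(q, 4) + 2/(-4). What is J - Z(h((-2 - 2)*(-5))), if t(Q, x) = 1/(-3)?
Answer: 21713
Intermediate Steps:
t(Q, x) = -⅓
h(q) = -½ - 3*q (h(q) = q/(-⅓) + 2/(-4) = q*(-3) + 2*(-¼) = -3*q - ½ = -½ - 3*q)
J = 21904 (J = 148² = 21904)
J - Z(h((-2 - 2)*(-5))) = 21904 - 1*191 = 21904 - 191 = 21713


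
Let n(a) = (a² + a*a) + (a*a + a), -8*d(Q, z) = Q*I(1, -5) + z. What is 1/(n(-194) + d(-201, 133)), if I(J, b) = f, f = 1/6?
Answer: 16/1803225 ≈ 8.8730e-6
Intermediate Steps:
f = ⅙ ≈ 0.16667
I(J, b) = ⅙
d(Q, z) = -z/8 - Q/48 (d(Q, z) = -(Q*(⅙) + z)/8 = -(Q/6 + z)/8 = -(z + Q/6)/8 = -z/8 - Q/48)
n(a) = a + 3*a² (n(a) = (a² + a²) + (a² + a) = 2*a² + (a + a²) = a + 3*a²)
1/(n(-194) + d(-201, 133)) = 1/(-194*(1 + 3*(-194)) + (-⅛*133 - 1/48*(-201))) = 1/(-194*(1 - 582) + (-133/8 + 67/16)) = 1/(-194*(-581) - 199/16) = 1/(112714 - 199/16) = 1/(1803225/16) = 16/1803225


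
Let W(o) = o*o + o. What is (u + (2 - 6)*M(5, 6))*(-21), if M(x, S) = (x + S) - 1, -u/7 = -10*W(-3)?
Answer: -7980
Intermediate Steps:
W(o) = o + o² (W(o) = o² + o = o + o²)
u = 420 (u = -(-70)*(-3*(1 - 3)) = -(-70)*(-3*(-2)) = -(-70)*6 = -7*(-60) = 420)
M(x, S) = -1 + S + x (M(x, S) = (S + x) - 1 = -1 + S + x)
(u + (2 - 6)*M(5, 6))*(-21) = (420 + (2 - 6)*(-1 + 6 + 5))*(-21) = (420 - 4*10)*(-21) = (420 - 40)*(-21) = 380*(-21) = -7980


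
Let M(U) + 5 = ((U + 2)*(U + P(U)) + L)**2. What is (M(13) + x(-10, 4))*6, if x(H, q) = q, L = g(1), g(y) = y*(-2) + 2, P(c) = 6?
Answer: 487344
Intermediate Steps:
g(y) = 2 - 2*y (g(y) = -2*y + 2 = 2 - 2*y)
L = 0 (L = 2 - 2*1 = 2 - 2 = 0)
M(U) = -5 + (2 + U)**2*(6 + U)**2 (M(U) = -5 + ((U + 2)*(U + 6) + 0)**2 = -5 + ((2 + U)*(6 + U) + 0)**2 = -5 + ((2 + U)*(6 + U))**2 = -5 + (2 + U)**2*(6 + U)**2)
(M(13) + x(-10, 4))*6 = ((-5 + (12 + 13**2 + 8*13)**2) + 4)*6 = ((-5 + (12 + 169 + 104)**2) + 4)*6 = ((-5 + 285**2) + 4)*6 = ((-5 + 81225) + 4)*6 = (81220 + 4)*6 = 81224*6 = 487344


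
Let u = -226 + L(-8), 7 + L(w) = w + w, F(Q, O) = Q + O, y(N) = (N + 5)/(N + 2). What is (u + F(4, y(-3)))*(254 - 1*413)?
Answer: 39273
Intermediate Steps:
y(N) = (5 + N)/(2 + N)
F(Q, O) = O + Q
L(w) = -7 + 2*w (L(w) = -7 + (w + w) = -7 + 2*w)
u = -249 (u = -226 + (-7 + 2*(-8)) = -226 + (-7 - 16) = -226 - 23 = -249)
(u + F(4, y(-3)))*(254 - 1*413) = (-249 + ((5 - 3)/(2 - 3) + 4))*(254 - 1*413) = (-249 + (2/(-1) + 4))*(254 - 413) = (-249 + (-1*2 + 4))*(-159) = (-249 + (-2 + 4))*(-159) = (-249 + 2)*(-159) = -247*(-159) = 39273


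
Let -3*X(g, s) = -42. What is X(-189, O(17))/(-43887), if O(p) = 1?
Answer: -14/43887 ≈ -0.00031900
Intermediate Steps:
X(g, s) = 14 (X(g, s) = -⅓*(-42) = 14)
X(-189, O(17))/(-43887) = 14/(-43887) = 14*(-1/43887) = -14/43887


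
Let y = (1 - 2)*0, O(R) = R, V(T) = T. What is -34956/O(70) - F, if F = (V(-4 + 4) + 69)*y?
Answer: -17478/35 ≈ -499.37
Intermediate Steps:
y = 0 (y = -1*0 = 0)
F = 0 (F = ((-4 + 4) + 69)*0 = (0 + 69)*0 = 69*0 = 0)
-34956/O(70) - F = -34956/70 - 1*0 = -34956*1/70 + 0 = -17478/35 + 0 = -17478/35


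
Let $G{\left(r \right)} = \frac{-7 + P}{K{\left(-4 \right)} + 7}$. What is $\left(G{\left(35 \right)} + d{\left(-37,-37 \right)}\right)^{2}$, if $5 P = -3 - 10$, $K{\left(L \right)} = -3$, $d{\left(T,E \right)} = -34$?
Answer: $\frac{33124}{25} \approx 1325.0$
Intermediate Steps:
$P = - \frac{13}{5}$ ($P = \frac{-3 - 10}{5} = \frac{1}{5} \left(-13\right) = - \frac{13}{5} \approx -2.6$)
$G{\left(r \right)} = - \frac{12}{5}$ ($G{\left(r \right)} = \frac{-7 - \frac{13}{5}}{-3 + 7} = - \frac{48}{5 \cdot 4} = \left(- \frac{48}{5}\right) \frac{1}{4} = - \frac{12}{5}$)
$\left(G{\left(35 \right)} + d{\left(-37,-37 \right)}\right)^{2} = \left(- \frac{12}{5} - 34\right)^{2} = \left(- \frac{182}{5}\right)^{2} = \frac{33124}{25}$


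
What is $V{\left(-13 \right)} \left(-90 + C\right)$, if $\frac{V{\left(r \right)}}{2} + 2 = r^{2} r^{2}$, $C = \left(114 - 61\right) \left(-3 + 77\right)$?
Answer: $218876176$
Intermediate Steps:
$C = 3922$ ($C = 53 \cdot 74 = 3922$)
$V{\left(r \right)} = -4 + 2 r^{4}$ ($V{\left(r \right)} = -4 + 2 r^{2} r^{2} = -4 + 2 r^{4}$)
$V{\left(-13 \right)} \left(-90 + C\right) = \left(-4 + 2 \left(-13\right)^{4}\right) \left(-90 + 3922\right) = \left(-4 + 2 \cdot 28561\right) 3832 = \left(-4 + 57122\right) 3832 = 57118 \cdot 3832 = 218876176$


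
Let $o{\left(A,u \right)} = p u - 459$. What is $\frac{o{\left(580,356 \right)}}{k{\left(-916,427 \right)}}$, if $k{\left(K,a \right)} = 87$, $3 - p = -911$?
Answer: $\frac{324925}{87} \approx 3734.8$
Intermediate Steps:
$p = 914$ ($p = 3 - -911 = 3 + 911 = 914$)
$o{\left(A,u \right)} = -459 + 914 u$ ($o{\left(A,u \right)} = 914 u - 459 = -459 + 914 u$)
$\frac{o{\left(580,356 \right)}}{k{\left(-916,427 \right)}} = \frac{-459 + 914 \cdot 356}{87} = \left(-459 + 325384\right) \frac{1}{87} = 324925 \cdot \frac{1}{87} = \frac{324925}{87}$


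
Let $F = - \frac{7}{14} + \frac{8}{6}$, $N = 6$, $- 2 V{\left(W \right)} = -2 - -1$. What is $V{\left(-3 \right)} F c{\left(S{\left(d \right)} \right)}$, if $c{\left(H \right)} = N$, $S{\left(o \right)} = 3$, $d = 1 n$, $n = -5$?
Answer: $\frac{5}{2} \approx 2.5$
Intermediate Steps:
$V{\left(W \right)} = \frac{1}{2}$ ($V{\left(W \right)} = - \frac{-2 - -1}{2} = - \frac{-2 + 1}{2} = \left(- \frac{1}{2}\right) \left(-1\right) = \frac{1}{2}$)
$d = -5$ ($d = 1 \left(-5\right) = -5$)
$c{\left(H \right)} = 6$
$F = \frac{5}{6}$ ($F = \left(-7\right) \frac{1}{14} + 8 \cdot \frac{1}{6} = - \frac{1}{2} + \frac{4}{3} = \frac{5}{6} \approx 0.83333$)
$V{\left(-3 \right)} F c{\left(S{\left(d \right)} \right)} = \frac{1}{2} \cdot \frac{5}{6} \cdot 6 = \frac{5}{12} \cdot 6 = \frac{5}{2}$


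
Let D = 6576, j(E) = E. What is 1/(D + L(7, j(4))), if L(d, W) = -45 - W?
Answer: 1/6527 ≈ 0.00015321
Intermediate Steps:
1/(D + L(7, j(4))) = 1/(6576 + (-45 - 1*4)) = 1/(6576 + (-45 - 4)) = 1/(6576 - 49) = 1/6527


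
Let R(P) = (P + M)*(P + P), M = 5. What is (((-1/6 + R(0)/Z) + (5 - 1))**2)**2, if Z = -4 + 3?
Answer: 279841/1296 ≈ 215.93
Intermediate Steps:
R(P) = 2*P*(5 + P) (R(P) = (P + 5)*(P + P) = (5 + P)*(2*P) = 2*P*(5 + P))
Z = -1
(((-1/6 + R(0)/Z) + (5 - 1))**2)**2 = (((-1/6 + (2*0*(5 + 0))/(-1)) + (5 - 1))**2)**2 = (((-1*1/6 + (2*0*5)*(-1)) + 4)**2)**2 = (((-1/6 + 0*(-1)) + 4)**2)**2 = (((-1/6 + 0) + 4)**2)**2 = ((-1/6 + 4)**2)**2 = ((23/6)**2)**2 = (529/36)**2 = 279841/1296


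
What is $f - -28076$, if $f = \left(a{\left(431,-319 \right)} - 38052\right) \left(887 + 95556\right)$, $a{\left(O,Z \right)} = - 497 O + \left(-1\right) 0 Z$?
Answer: $-24328586661$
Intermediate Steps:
$a{\left(O,Z \right)} = - 497 O$ ($a{\left(O,Z \right)} = - 497 O + 0 Z = - 497 O + 0 = - 497 O$)
$f = -24328614737$ ($f = \left(\left(-497\right) 431 - 38052\right) \left(887 + 95556\right) = \left(-214207 - 38052\right) 96443 = \left(-252259\right) 96443 = -24328614737$)
$f - -28076 = -24328614737 - -28076 = -24328614737 + 28076 = -24328586661$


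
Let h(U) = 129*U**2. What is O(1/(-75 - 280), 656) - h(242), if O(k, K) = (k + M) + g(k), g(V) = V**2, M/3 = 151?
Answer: -952031035929/126025 ≈ -7.5543e+6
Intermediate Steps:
M = 453 (M = 3*151 = 453)
O(k, K) = 453 + k + k**2 (O(k, K) = (k + 453) + k**2 = (453 + k) + k**2 = 453 + k + k**2)
O(1/(-75 - 280), 656) - h(242) = (453 + 1/(-75 - 280) + (1/(-75 - 280))**2) - 129*242**2 = (453 + 1/(-355) + (1/(-355))**2) - 129*58564 = (453 - 1/355 + (-1/355)**2) - 1*7554756 = (453 - 1/355 + 1/126025) - 7554756 = 57088971/126025 - 7554756 = -952031035929/126025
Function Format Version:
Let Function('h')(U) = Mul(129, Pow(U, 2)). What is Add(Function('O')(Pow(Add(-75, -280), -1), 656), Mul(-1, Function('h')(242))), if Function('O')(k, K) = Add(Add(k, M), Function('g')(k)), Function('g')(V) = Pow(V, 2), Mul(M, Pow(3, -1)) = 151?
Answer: Rational(-952031035929, 126025) ≈ -7.5543e+6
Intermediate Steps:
M = 453 (M = Mul(3, 151) = 453)
Function('O')(k, K) = Add(453, k, Pow(k, 2)) (Function('O')(k, K) = Add(Add(k, 453), Pow(k, 2)) = Add(Add(453, k), Pow(k, 2)) = Add(453, k, Pow(k, 2)))
Add(Function('O')(Pow(Add(-75, -280), -1), 656), Mul(-1, Function('h')(242))) = Add(Add(453, Pow(Add(-75, -280), -1), Pow(Pow(Add(-75, -280), -1), 2)), Mul(-1, Mul(129, Pow(242, 2)))) = Add(Add(453, Pow(-355, -1), Pow(Pow(-355, -1), 2)), Mul(-1, Mul(129, 58564))) = Add(Add(453, Rational(-1, 355), Pow(Rational(-1, 355), 2)), Mul(-1, 7554756)) = Add(Add(453, Rational(-1, 355), Rational(1, 126025)), -7554756) = Add(Rational(57088971, 126025), -7554756) = Rational(-952031035929, 126025)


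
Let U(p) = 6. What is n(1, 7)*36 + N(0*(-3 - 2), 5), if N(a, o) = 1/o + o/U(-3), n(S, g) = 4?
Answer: 4351/30 ≈ 145.03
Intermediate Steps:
N(a, o) = 1/o + o/6
n(1, 7)*36 + N(0*(-3 - 2), 5) = 4*36 + (1/5 + (⅙)*5) = 144 + (⅕ + ⅚) = 144 + 31/30 = 4351/30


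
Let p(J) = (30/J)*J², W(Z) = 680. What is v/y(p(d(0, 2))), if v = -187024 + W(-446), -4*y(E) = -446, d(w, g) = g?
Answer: -372688/223 ≈ -1671.2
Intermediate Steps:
p(J) = 30*J
y(E) = 223/2 (y(E) = -¼*(-446) = 223/2)
v = -186344 (v = -187024 + 680 = -186344)
v/y(p(d(0, 2))) = -186344/223/2 = -186344*2/223 = -372688/223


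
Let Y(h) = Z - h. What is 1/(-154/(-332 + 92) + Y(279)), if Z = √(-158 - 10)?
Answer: -4008360/1118179609 - 28800*I*√42/1118179609 ≈ -0.0035847 - 0.00016692*I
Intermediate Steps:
Z = 2*I*√42 (Z = √(-168) = 2*I*√42 ≈ 12.961*I)
Y(h) = -h + 2*I*√42 (Y(h) = 2*I*√42 - h = -h + 2*I*√42)
1/(-154/(-332 + 92) + Y(279)) = 1/(-154/(-332 + 92) + (-1*279 + 2*I*√42)) = 1/(-154/(-240) + (-279 + 2*I*√42)) = 1/(-1/240*(-154) + (-279 + 2*I*√42)) = 1/(77/120 + (-279 + 2*I*√42)) = 1/(-33403/120 + 2*I*√42)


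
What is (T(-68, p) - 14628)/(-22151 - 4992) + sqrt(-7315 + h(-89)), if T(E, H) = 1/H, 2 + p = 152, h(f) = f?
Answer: 2194199/4071450 + 2*I*sqrt(1851) ≈ 0.53892 + 86.047*I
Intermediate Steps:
p = 150 (p = -2 + 152 = 150)
(T(-68, p) - 14628)/(-22151 - 4992) + sqrt(-7315 + h(-89)) = (1/150 - 14628)/(-22151 - 4992) + sqrt(-7315 - 89) = (1/150 - 14628)/(-27143) + sqrt(-7404) = -2194199/150*(-1/27143) + 2*I*sqrt(1851) = 2194199/4071450 + 2*I*sqrt(1851)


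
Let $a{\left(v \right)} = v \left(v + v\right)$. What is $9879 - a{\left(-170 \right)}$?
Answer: $-47921$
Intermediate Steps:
$a{\left(v \right)} = 2 v^{2}$ ($a{\left(v \right)} = v 2 v = 2 v^{2}$)
$9879 - a{\left(-170 \right)} = 9879 - 2 \left(-170\right)^{2} = 9879 - 2 \cdot 28900 = 9879 - 57800 = -47921$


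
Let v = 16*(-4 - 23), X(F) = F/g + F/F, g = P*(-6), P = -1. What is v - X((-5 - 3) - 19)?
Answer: -857/2 ≈ -428.50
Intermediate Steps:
g = 6 (g = -1*(-6) = 6)
X(F) = 1 + F/6 (X(F) = F/6 + F/F = F*(1/6) + 1 = F/6 + 1 = 1 + F/6)
v = -432 (v = 16*(-27) = -432)
v - X((-5 - 3) - 19) = -432 - (1 + ((-5 - 3) - 19)/6) = -432 - (1 + (-8 - 19)/6) = -432 - (1 + (1/6)*(-27)) = -432 - (1 - 9/2) = -432 - 1*(-7/2) = -432 + 7/2 = -857/2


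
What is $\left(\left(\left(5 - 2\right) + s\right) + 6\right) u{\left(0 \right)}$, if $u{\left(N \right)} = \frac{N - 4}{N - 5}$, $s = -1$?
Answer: $\frac{32}{5} \approx 6.4$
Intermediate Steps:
$u{\left(N \right)} = \frac{-4 + N}{-5 + N}$
$\left(\left(\left(5 - 2\right) + s\right) + 6\right) u{\left(0 \right)} = \left(\left(\left(5 - 2\right) - 1\right) + 6\right) \frac{-4 + 0}{-5 + 0} = \left(\left(3 - 1\right) + 6\right) \frac{1}{-5} \left(-4\right) = \left(2 + 6\right) \left(\left(- \frac{1}{5}\right) \left(-4\right)\right) = 8 \cdot \frac{4}{5} = \frac{32}{5}$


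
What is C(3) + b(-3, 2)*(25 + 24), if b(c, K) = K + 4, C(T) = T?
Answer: 297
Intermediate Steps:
b(c, K) = 4 + K
C(3) + b(-3, 2)*(25 + 24) = 3 + (4 + 2)*(25 + 24) = 3 + 6*49 = 3 + 294 = 297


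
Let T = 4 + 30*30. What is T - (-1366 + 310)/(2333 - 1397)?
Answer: 35300/39 ≈ 905.13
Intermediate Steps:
T = 904 (T = 4 + 900 = 904)
T - (-1366 + 310)/(2333 - 1397) = 904 - (-1366 + 310)/(2333 - 1397) = 904 - (-1056)/936 = 904 - 1*(-44/39) = 904 + 44/39 = 35300/39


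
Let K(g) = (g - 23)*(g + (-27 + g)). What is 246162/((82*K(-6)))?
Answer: 41027/15457 ≈ 2.6543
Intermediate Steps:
K(g) = (-27 + 2*g)*(-23 + g) (K(g) = (-23 + g)*(-27 + 2*g) = (-27 + 2*g)*(-23 + g))
246162/((82*K(-6))) = 246162/((82*(621 - 73*(-6) + 2*(-6)²))) = 246162/((82*(621 + 438 + 2*36))) = 246162/((82*(621 + 438 + 72))) = 246162/((82*1131)) = 246162/92742 = 246162*(1/92742) = 41027/15457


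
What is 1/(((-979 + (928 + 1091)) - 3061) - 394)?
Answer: -1/2415 ≈ -0.00041408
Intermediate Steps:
1/(((-979 + (928 + 1091)) - 3061) - 394) = 1/(((-979 + 2019) - 3061) - 394) = 1/((1040 - 3061) - 394) = 1/(-2021 - 394) = 1/(-2415) = -1/2415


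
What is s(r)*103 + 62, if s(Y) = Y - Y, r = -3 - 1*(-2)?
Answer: 62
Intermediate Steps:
r = -1 (r = -3 + 2 = -1)
s(Y) = 0
s(r)*103 + 62 = 0*103 + 62 = 0 + 62 = 62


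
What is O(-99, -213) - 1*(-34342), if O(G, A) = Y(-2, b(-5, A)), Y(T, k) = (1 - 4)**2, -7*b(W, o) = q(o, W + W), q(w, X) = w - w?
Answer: 34351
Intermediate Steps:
q(w, X) = 0
b(W, o) = 0 (b(W, o) = -1/7*0 = 0)
Y(T, k) = 9 (Y(T, k) = (-3)**2 = 9)
O(G, A) = 9
O(-99, -213) - 1*(-34342) = 9 - 1*(-34342) = 9 + 34342 = 34351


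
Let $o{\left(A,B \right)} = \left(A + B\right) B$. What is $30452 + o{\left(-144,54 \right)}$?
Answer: $25592$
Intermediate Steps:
$o{\left(A,B \right)} = B \left(A + B\right)$
$30452 + o{\left(-144,54 \right)} = 30452 + 54 \left(-144 + 54\right) = 30452 + 54 \left(-90\right) = 30452 - 4860 = 25592$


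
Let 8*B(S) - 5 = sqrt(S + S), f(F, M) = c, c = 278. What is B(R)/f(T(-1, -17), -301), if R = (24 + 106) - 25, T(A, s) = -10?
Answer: 5/2224 + sqrt(210)/2224 ≈ 0.0087641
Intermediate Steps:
f(F, M) = 278
R = 105 (R = 130 - 25 = 105)
B(S) = 5/8 + sqrt(2)*sqrt(S)/8 (B(S) = 5/8 + sqrt(S + S)/8 = 5/8 + sqrt(2*S)/8 = 5/8 + (sqrt(2)*sqrt(S))/8 = 5/8 + sqrt(2)*sqrt(S)/8)
B(R)/f(T(-1, -17), -301) = (5/8 + sqrt(2)*sqrt(105)/8)/278 = (5/8 + sqrt(210)/8)*(1/278) = 5/2224 + sqrt(210)/2224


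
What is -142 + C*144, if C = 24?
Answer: 3314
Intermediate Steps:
-142 + C*144 = -142 + 24*144 = -142 + 3456 = 3314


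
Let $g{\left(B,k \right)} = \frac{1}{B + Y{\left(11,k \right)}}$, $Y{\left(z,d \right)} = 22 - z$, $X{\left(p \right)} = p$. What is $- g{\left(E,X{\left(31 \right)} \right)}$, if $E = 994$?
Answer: $- \frac{1}{1005} \approx -0.00099503$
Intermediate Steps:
$g{\left(B,k \right)} = \frac{1}{11 + B}$ ($g{\left(B,k \right)} = \frac{1}{B + \left(22 - 11\right)} = \frac{1}{B + 11} = \frac{1}{11 + B}$)
$- g{\left(E,X{\left(31 \right)} \right)} = - \frac{1}{11 + 994} = - \frac{1}{1005}$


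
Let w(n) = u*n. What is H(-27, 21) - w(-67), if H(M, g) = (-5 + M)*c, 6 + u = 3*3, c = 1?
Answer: 169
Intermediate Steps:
u = 3 (u = -6 + 3*3 = -6 + 9 = 3)
w(n) = 3*n
H(M, g) = -5 + M (H(M, g) = (-5 + M)*1 = -5 + M)
H(-27, 21) - w(-67) = (-5 - 27) - 3*(-67) = -32 - 1*(-201) = -32 + 201 = 169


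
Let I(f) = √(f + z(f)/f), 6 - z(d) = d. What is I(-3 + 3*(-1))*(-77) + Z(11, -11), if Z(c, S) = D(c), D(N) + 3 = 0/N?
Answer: -3 - 154*I*√2 ≈ -3.0 - 217.79*I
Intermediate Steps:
z(d) = 6 - d
D(N) = -3 (D(N) = -3 + 0/N = -3 + 0 = -3)
Z(c, S) = -3
I(f) = √(f + (6 - f)/f)
I(-3 + 3*(-1))*(-77) + Z(11, -11) = √(-1 + (-3 + 3*(-1)) + 6/(-3 + 3*(-1)))*(-77) - 3 = √(-1 + (-3 - 3) + 6/(-3 - 3))*(-77) - 3 = √(-1 - 6 + 6/(-6))*(-77) - 3 = √(-1 - 6 + 6*(-⅙))*(-77) - 3 = √(-1 - 6 - 1)*(-77) - 3 = √(-8)*(-77) - 3 = (2*I*√2)*(-77) - 3 = -154*I*√2 - 3 = -3 - 154*I*√2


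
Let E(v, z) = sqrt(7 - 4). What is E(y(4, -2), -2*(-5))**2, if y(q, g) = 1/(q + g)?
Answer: 3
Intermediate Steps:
y(q, g) = 1/(g + q)
E(v, z) = sqrt(3)
E(y(4, -2), -2*(-5))**2 = (sqrt(3))**2 = 3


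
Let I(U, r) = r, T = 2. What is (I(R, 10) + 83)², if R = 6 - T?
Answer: 8649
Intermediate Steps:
R = 4 (R = 6 - 1*2 = 6 - 2 = 4)
(I(R, 10) + 83)² = (10 + 83)² = 93² = 8649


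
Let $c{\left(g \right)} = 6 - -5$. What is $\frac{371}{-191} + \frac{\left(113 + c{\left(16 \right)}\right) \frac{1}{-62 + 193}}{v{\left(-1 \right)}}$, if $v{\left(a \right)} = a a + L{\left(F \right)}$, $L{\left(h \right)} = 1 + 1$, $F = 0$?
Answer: $- \frac{122119}{75063} \approx -1.6269$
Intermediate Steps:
$c{\left(g \right)} = 11$ ($c{\left(g \right)} = 6 + 5 = 11$)
$L{\left(h \right)} = 2$
$v{\left(a \right)} = 2 + a^{2}$ ($v{\left(a \right)} = a a + 2 = a^{2} + 2 = 2 + a^{2}$)
$\frac{371}{-191} + \frac{\left(113 + c{\left(16 \right)}\right) \frac{1}{-62 + 193}}{v{\left(-1 \right)}} = \frac{371}{-191} + \frac{\left(113 + 11\right) \frac{1}{-62 + 193}}{2 + \left(-1\right)^{2}} = 371 \left(- \frac{1}{191}\right) + \frac{124 \cdot \frac{1}{131}}{2 + 1} = - \frac{371}{191} + \frac{124 \cdot \frac{1}{131}}{3} = - \frac{371}{191} + \frac{124}{131} \cdot \frac{1}{3} = - \frac{371}{191} + \frac{124}{393} = - \frac{122119}{75063}$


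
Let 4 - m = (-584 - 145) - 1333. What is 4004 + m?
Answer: 6070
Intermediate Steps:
m = 2066 (m = 4 - ((-584 - 145) - 1333) = 4 - (-729 - 1333) = 4 - 1*(-2062) = 4 + 2062 = 2066)
4004 + m = 4004 + 2066 = 6070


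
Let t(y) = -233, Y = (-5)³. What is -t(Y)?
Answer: 233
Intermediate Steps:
Y = -125
-t(Y) = -1*(-233) = 233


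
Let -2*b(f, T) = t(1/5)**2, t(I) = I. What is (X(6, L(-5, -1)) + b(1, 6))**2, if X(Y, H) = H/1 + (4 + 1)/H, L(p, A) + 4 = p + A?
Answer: 69169/625 ≈ 110.67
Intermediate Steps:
b(f, T) = -1/50 (b(f, T) = -(1/5)**2/2 = -1/2*1/25 = -1/50)
L(p, A) = -4 + A + p (L(p, A) = -4 + (p + A) = -4 + (A + p) = -4 + A + p)
X(Y, H) = H + 5/H (X(Y, H) = H*1 + 5/H = H + 5/H)
(X(6, L(-5, -1)) + b(1, 6))**2 = (((-4 - 1 - 5) + 5/(-4 - 1 - 5)) - 1/50)**2 = ((-10 + 5/(-10)) - 1/50)**2 = ((-10 + 5*(-1/10)) - 1/50)**2 = ((-10 - 1/2) - 1/50)**2 = (-21/2 - 1/50)**2 = (-263/25)**2 = 69169/625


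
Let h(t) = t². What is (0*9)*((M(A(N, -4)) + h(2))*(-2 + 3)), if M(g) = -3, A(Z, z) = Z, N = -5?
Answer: 0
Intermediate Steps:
(0*9)*((M(A(N, -4)) + h(2))*(-2 + 3)) = (0*9)*((-3 + 2²)*(-2 + 3)) = 0*((-3 + 4)*1) = 0*(1*1) = 0*1 = 0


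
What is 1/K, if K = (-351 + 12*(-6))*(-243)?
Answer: 1/102789 ≈ 9.7287e-6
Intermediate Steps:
K = 102789 (K = (-351 - 72)*(-243) = -423*(-243) = 102789)
1/K = 1/102789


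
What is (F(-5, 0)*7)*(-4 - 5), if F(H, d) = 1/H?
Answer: 63/5 ≈ 12.600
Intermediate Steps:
(F(-5, 0)*7)*(-4 - 5) = (7/(-5))*(-4 - 5) = -⅕*7*(-9) = -7/5*(-9) = 63/5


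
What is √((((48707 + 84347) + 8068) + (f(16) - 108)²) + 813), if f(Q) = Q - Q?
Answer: √153599 ≈ 391.92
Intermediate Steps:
f(Q) = 0
√((((48707 + 84347) + 8068) + (f(16) - 108)²) + 813) = √((((48707 + 84347) + 8068) + (0 - 108)²) + 813) = √(((133054 + 8068) + (-108)²) + 813) = √((141122 + 11664) + 813) = √(152786 + 813) = √153599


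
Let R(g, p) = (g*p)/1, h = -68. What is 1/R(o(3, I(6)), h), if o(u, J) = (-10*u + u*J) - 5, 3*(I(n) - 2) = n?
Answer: 1/1564 ≈ 0.00063939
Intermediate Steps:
I(n) = 2 + n/3
o(u, J) = -5 - 10*u + J*u (o(u, J) = (-10*u + J*u) - 5 = -5 - 10*u + J*u)
R(g, p) = g*p (R(g, p) = (g*p)*1 = g*p)
1/R(o(3, I(6)), h) = 1/((-5 - 10*3 + (2 + (⅓)*6)*3)*(-68)) = 1/((-5 - 30 + (2 + 2)*3)*(-68)) = 1/((-5 - 30 + 4*3)*(-68)) = 1/((-5 - 30 + 12)*(-68)) = 1/(-23*(-68)) = 1/1564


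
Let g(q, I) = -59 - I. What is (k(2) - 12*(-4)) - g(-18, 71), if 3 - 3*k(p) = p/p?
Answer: 536/3 ≈ 178.67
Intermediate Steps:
k(p) = ⅔ (k(p) = 1 - p/(3*p) = 1 - ⅓*1 = 1 - ⅓ = ⅔)
(k(2) - 12*(-4)) - g(-18, 71) = (⅔ - 12*(-4)) - (-59 - 1*71) = (⅔ + 48) - (-59 - 71) = 146/3 - 1*(-130) = 146/3 + 130 = 536/3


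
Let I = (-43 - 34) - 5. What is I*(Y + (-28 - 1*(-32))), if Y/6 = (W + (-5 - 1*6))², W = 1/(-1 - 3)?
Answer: -250387/4 ≈ -62597.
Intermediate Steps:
I = -82 (I = -77 - 5 = -82)
W = -¼ (W = 1/(-4) = -¼ ≈ -0.25000)
Y = 6075/8 (Y = 6*(-¼ + (-5 - 1*6))² = 6*(-¼ + (-5 - 6))² = 6*(-¼ - 11)² = 6*(-45/4)² = 6*(2025/16) = 6075/8 ≈ 759.38)
I*(Y + (-28 - 1*(-32))) = -82*(6075/8 + (-28 - 1*(-32))) = -82*(6075/8 + (-28 + 32)) = -82*(6075/8 + 4) = -82*6107/8 = -250387/4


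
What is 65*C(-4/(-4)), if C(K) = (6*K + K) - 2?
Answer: 325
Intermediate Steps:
C(K) = -2 + 7*K (C(K) = 7*K - 2 = -2 + 7*K)
65*C(-4/(-4)) = 65*(-2 + 7*(-4/(-4))) = 65*(-2 + 7*(-4*(-1/4))) = 65*(-2 + 7*1) = 65*(-2 + 7) = 65*5 = 325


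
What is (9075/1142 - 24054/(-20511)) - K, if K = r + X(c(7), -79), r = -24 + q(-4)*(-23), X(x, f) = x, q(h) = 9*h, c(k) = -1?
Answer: -6198504431/7807854 ≈ -793.88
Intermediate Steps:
r = 804 (r = -24 + (9*(-4))*(-23) = -24 - 36*(-23) = -24 + 828 = 804)
K = 803 (K = 804 - 1 = 803)
(9075/1142 - 24054/(-20511)) - K = (9075/1142 - 24054/(-20511)) - 1*803 = (9075*(1/1142) - 24054*(-1/20511)) - 803 = (9075/1142 + 8018/6837) - 803 = 71202331/7807854 - 803 = -6198504431/7807854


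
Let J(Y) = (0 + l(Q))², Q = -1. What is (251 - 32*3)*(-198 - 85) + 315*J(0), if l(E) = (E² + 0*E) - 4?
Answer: -41030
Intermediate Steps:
l(E) = -4 + E² (l(E) = (E² + 0) - 4 = E² - 4 = -4 + E²)
J(Y) = 9 (J(Y) = (0 + (-4 + (-1)²))² = (0 + (-4 + 1))² = (0 - 3)² = (-3)² = 9)
(251 - 32*3)*(-198 - 85) + 315*J(0) = (251 - 32*3)*(-198 - 85) + 315*9 = (251 - 96)*(-283) + 2835 = 155*(-283) + 2835 = -43865 + 2835 = -41030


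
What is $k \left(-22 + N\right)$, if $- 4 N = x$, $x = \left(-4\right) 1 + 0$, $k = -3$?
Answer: $63$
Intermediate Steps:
$x = -4$ ($x = -4 + 0 = -4$)
$N = 1$ ($N = \left(- \frac{1}{4}\right) \left(-4\right) = 1$)
$k \left(-22 + N\right) = - 3 \left(-22 + 1\right) = \left(-3\right) \left(-21\right) = 63$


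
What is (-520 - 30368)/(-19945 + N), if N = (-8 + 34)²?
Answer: 3432/2141 ≈ 1.6030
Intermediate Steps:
N = 676 (N = 26² = 676)
(-520 - 30368)/(-19945 + N) = (-520 - 30368)/(-19945 + 676) = -30888/(-19269) = -30888*(-1/19269) = 3432/2141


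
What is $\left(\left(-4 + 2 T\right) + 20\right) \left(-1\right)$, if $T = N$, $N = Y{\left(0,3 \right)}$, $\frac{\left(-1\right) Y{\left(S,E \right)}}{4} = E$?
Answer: $8$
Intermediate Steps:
$Y{\left(S,E \right)} = - 4 E$
$N = -12$ ($N = \left(-4\right) 3 = -12$)
$T = -12$
$\left(\left(-4 + 2 T\right) + 20\right) \left(-1\right) = \left(\left(-4 + 2 \left(-12\right)\right) + 20\right) \left(-1\right) = \left(\left(-4 - 24\right) + 20\right) \left(-1\right) = \left(-28 + 20\right) \left(-1\right) = \left(-8\right) \left(-1\right) = 8$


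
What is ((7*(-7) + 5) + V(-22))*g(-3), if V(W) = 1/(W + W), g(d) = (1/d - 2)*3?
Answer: 13559/44 ≈ 308.16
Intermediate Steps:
g(d) = -6 + 3/d (g(d) = (-2 + 1/d)*3 = -6 + 3/d)
V(W) = 1/(2*W)
((7*(-7) + 5) + V(-22))*g(-3) = ((7*(-7) + 5) + (1/2)/(-22))*(-6 + 3/(-3)) = ((-49 + 5) + (1/2)*(-1/22))*(-6 + 3*(-1/3)) = (-44 - 1/44)*(-6 - 1) = -1937/44*(-7) = 13559/44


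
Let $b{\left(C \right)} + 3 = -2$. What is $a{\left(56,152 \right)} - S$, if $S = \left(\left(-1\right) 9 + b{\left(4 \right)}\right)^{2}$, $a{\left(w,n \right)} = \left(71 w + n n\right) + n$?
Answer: $27036$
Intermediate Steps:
$b{\left(C \right)} = -5$ ($b{\left(C \right)} = -3 - 2 = -5$)
$a{\left(w,n \right)} = n + n^{2} + 71 w$ ($a{\left(w,n \right)} = \left(71 w + n^{2}\right) + n = \left(n^{2} + 71 w\right) + n = n + n^{2} + 71 w$)
$S = 196$ ($S = \left(\left(-1\right) 9 - 5\right)^{2} = \left(-9 - 5\right)^{2} = \left(-14\right)^{2} = 196$)
$a{\left(56,152 \right)} - S = \left(152 + 152^{2} + 71 \cdot 56\right) - 196 = \left(152 + 23104 + 3976\right) - 196 = 27232 - 196 = 27036$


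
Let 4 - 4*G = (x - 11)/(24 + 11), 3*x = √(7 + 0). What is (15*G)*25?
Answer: 11325/28 - 25*√7/28 ≈ 402.10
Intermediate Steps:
x = √7/3 (x = √(7 + 0)/3 = √7/3 ≈ 0.88192)
G = 151/140 - √7/420 (G = 1 - (√7/3 - 11)/(4*(24 + 11)) = 1 - (-11 + √7/3)/(4*35) = 1 - (-11/35 + √7/105)/4 = 1 + (11/140 - √7/420) = 151/140 - √7/420 ≈ 1.0723)
(15*G)*25 = (15*(151/140 - √7/420))*25 = (453/28 - √7/28)*25 = 11325/28 - 25*√7/28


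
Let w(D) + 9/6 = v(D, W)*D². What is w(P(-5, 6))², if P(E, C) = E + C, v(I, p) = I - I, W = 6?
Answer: 9/4 ≈ 2.2500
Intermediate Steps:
v(I, p) = 0
P(E, C) = C + E
w(D) = -3/2 (w(D) = -3/2 + 0*D² = -3/2 + 0 = -3/2)
w(P(-5, 6))² = (-3/2)² = 9/4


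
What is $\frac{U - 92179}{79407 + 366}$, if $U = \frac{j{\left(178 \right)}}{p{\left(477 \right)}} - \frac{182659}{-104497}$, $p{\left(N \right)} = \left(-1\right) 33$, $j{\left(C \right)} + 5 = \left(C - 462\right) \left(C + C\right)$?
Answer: $- \frac{102432846953}{91696430991} \approx -1.1171$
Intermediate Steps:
$j{\left(C \right)} = -5 + 2 C \left(-462 + C\right)$ ($j{\left(C \right)} = -5 + \left(C - 462\right) \left(C + C\right) = -5 + \left(-462 + C\right) 2 C = -5 + 2 C \left(-462 + C\right)$)
$p{\left(N \right)} = -33$
$U = \frac{3523871640}{1149467}$ ($U = \frac{-5 - 164472 + 2 \cdot 178^{2}}{-33} - \frac{182659}{-104497} = \left(-5 - 164472 + 2 \cdot 31684\right) \left(- \frac{1}{33}\right) - - \frac{182659}{104497} = \left(-5 - 164472 + 63368\right) \left(- \frac{1}{33}\right) + \frac{182659}{104497} = \left(-101109\right) \left(- \frac{1}{33}\right) + \frac{182659}{104497} = \frac{33703}{11} + \frac{182659}{104497} = \frac{3523871640}{1149467} \approx 3065.7$)
$\frac{U - 92179}{79407 + 366} = \frac{\frac{3523871640}{1149467} - 92179}{79407 + 366} = - \frac{102432846953}{1149467 \cdot 79773} = \left(- \frac{102432846953}{1149467}\right) \frac{1}{79773} = - \frac{102432846953}{91696430991}$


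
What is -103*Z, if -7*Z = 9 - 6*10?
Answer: -5253/7 ≈ -750.43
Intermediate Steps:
Z = 51/7 (Z = -(9 - 6*10)/7 = -(9 - 60)/7 = -⅐*(-51) = 51/7 ≈ 7.2857)
-103*Z = -103*51/7 = -5253/7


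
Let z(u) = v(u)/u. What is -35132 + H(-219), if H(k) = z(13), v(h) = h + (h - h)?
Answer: -35131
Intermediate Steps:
v(h) = h (v(h) = h + 0 = h)
z(u) = 1 (z(u) = u/u = 1)
H(k) = 1
-35132 + H(-219) = -35132 + 1 = -35131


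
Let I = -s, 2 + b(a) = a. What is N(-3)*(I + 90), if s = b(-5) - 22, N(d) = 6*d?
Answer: -2142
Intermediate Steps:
b(a) = -2 + a
s = -29 (s = (-2 - 5) - 22 = -7 - 22 = -29)
I = 29 (I = -1*(-29) = 29)
N(-3)*(I + 90) = (6*(-3))*(29 + 90) = -18*119 = -2142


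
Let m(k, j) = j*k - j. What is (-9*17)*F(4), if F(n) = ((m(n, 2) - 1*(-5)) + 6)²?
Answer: -44217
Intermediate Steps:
m(k, j) = -j + j*k
F(n) = (9 + 2*n)² (F(n) = ((2*(-1 + n) - 1*(-5)) + 6)² = (((-2 + 2*n) + 5) + 6)² = ((3 + 2*n) + 6)² = (9 + 2*n)²)
(-9*17)*F(4) = (-9*17)*(9 + 2*4)² = -153*(9 + 8)² = -153*17² = -153*289 = -44217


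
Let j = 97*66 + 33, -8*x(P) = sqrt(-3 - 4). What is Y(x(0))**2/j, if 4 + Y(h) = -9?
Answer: 13/495 ≈ 0.026263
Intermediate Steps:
x(P) = -I*sqrt(7)/8 (x(P) = -sqrt(-3 - 4)/8 = -I*sqrt(7)/8)
Y(h) = -13 (Y(h) = -4 - 9 = -13)
j = 6435 (j = 6402 + 33 = 6435)
Y(x(0))**2/j = (-13)**2/6435 = 169*(1/6435) = 13/495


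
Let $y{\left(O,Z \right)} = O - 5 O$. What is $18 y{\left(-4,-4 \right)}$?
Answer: $288$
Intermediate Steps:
$y{\left(O,Z \right)} = - 4 O$
$18 y{\left(-4,-4 \right)} = 18 \left(\left(-4\right) \left(-4\right)\right) = 18 \cdot 16 = 288$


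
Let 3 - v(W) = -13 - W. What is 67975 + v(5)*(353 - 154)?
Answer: 72154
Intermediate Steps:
v(W) = 16 + W (v(W) = 3 - (-13 - W) = 3 + (13 + W) = 16 + W)
67975 + v(5)*(353 - 154) = 67975 + (16 + 5)*(353 - 154) = 67975 + 21*199 = 67975 + 4179 = 72154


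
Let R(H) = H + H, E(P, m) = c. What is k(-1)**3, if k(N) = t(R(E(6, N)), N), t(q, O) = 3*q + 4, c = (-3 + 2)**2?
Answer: 1000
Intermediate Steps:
c = 1 (c = (-1)**2 = 1)
E(P, m) = 1
R(H) = 2*H
t(q, O) = 4 + 3*q
k(N) = 10 (k(N) = 4 + 3*(2*1) = 4 + 3*2 = 4 + 6 = 10)
k(-1)**3 = 10**3 = 1000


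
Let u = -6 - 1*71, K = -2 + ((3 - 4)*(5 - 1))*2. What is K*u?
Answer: 770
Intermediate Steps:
K = -10 (K = -2 - 1*4*2 = -2 - 4*2 = -2 - 8 = -10)
u = -77 (u = -6 - 71 = -77)
K*u = -10*(-77) = 770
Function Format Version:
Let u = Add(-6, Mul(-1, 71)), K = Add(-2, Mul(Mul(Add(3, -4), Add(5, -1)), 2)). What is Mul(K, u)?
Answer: 770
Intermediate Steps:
K = -10 (K = Add(-2, Mul(Mul(-1, 4), 2)) = Add(-2, Mul(-4, 2)) = Add(-2, -8) = -10)
u = -77 (u = Add(-6, -71) = -77)
Mul(K, u) = Mul(-10, -77) = 770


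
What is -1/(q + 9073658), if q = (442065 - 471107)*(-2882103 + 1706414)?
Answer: -1/34153433596 ≈ -2.9280e-11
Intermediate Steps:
q = 34144359938 (q = -29042*(-1175689) = 34144359938)
-1/(q + 9073658) = -1/(34144359938 + 9073658) = -1/34153433596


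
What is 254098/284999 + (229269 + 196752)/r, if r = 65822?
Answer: 10626215195/1443015706 ≈ 7.3639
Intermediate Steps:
254098/284999 + (229269 + 196752)/r = 254098/284999 + (229269 + 196752)/65822 = 254098*(1/284999) + 426021*(1/65822) = 19546/21923 + 426021/65822 = 10626215195/1443015706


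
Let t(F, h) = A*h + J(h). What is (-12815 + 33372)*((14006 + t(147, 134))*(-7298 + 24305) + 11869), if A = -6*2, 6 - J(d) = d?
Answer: 4289994261763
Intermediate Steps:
J(d) = 6 - d
A = -12
t(F, h) = 6 - 13*h (t(F, h) = -12*h + (6 - h) = 6 - 13*h)
(-12815 + 33372)*((14006 + t(147, 134))*(-7298 + 24305) + 11869) = (-12815 + 33372)*((14006 + (6 - 13*134))*(-7298 + 24305) + 11869) = 20557*((14006 + (6 - 1742))*17007 + 11869) = 20557*((14006 - 1736)*17007 + 11869) = 20557*(12270*17007 + 11869) = 20557*(208675890 + 11869) = 20557*208687759 = 4289994261763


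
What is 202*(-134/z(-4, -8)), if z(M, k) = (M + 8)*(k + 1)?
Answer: 6767/7 ≈ 966.71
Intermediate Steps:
z(M, k) = (1 + k)*(8 + M) (z(M, k) = (8 + M)*(1 + k) = (1 + k)*(8 + M))
202*(-134/z(-4, -8)) = 202*(-134/(8 - 4 + 8*(-8) - 4*(-8))) = 202*(-134/(8 - 4 - 64 + 32)) = 202*(-134/(-28)) = 202*(-134*(-1/28)) = 202*(67/14) = 6767/7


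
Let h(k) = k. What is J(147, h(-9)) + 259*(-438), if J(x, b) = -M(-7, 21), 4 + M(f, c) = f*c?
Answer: -113291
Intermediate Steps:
M(f, c) = -4 + c*f (M(f, c) = -4 + f*c = -4 + c*f)
J(x, b) = 151 (J(x, b) = -(-4 + 21*(-7)) = -(-4 - 147) = -1*(-151) = 151)
J(147, h(-9)) + 259*(-438) = 151 + 259*(-438) = 151 - 113442 = -113291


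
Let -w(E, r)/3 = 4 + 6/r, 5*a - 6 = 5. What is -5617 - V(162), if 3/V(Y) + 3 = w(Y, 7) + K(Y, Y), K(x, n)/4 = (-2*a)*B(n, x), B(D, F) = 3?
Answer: -4611522/821 ≈ -5617.0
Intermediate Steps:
a = 11/5 (a = 6/5 + (⅕)*5 = 6/5 + 1 = 11/5 ≈ 2.2000)
w(E, r) = -12 - 18/r (w(E, r) = -3*(4 + 6/r) = -12 - 18/r)
K(x, n) = -264/5 (K(x, n) = 4*(-2*11/5*3) = 4*(-22/5*3) = 4*(-66/5) = -264/5)
V(Y) = -35/821 (V(Y) = 3/(-3 + ((-12 - 18/7) - 264/5)) = 3/(-3 + (-102/7 - 264/5)) = 3/(-3 - 2358/35) = 3/(-2463/35) = 3*(-35/2463) = -35/821)
-5617 - V(162) = -5617 - 1*(-35/821) = -5617 + 35/821 = -4611522/821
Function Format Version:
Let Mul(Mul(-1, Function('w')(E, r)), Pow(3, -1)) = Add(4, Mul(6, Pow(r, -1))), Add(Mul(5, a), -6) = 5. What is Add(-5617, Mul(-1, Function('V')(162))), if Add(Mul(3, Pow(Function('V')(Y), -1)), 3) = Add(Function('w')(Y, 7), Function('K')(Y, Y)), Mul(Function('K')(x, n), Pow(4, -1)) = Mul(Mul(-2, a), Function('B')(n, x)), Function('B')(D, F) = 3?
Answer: Rational(-4611522, 821) ≈ -5617.0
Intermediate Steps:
a = Rational(11, 5) (a = Add(Rational(6, 5), Mul(Rational(1, 5), 5)) = Add(Rational(6, 5), 1) = Rational(11, 5) ≈ 2.2000)
Function('w')(E, r) = Add(-12, Mul(-18, Pow(r, -1))) (Function('w')(E, r) = Mul(-3, Add(4, Mul(6, Pow(r, -1)))) = Add(-12, Mul(-18, Pow(r, -1))))
Function('K')(x, n) = Rational(-264, 5) (Function('K')(x, n) = Mul(4, Mul(Mul(-2, Rational(11, 5)), 3)) = Mul(4, Mul(Rational(-22, 5), 3)) = Mul(4, Rational(-66, 5)) = Rational(-264, 5))
Function('V')(Y) = Rational(-35, 821) (Function('V')(Y) = Mul(3, Pow(Add(-3, Add(Add(-12, Mul(-18, Pow(7, -1))), Rational(-264, 5))), -1)) = Mul(3, Pow(Add(-3, Add(Add(-12, Mul(-18, Rational(1, 7))), Rational(-264, 5))), -1)) = Mul(3, Pow(Add(-3, Add(Add(-12, Rational(-18, 7)), Rational(-264, 5))), -1)) = Mul(3, Pow(Add(-3, Add(Rational(-102, 7), Rational(-264, 5))), -1)) = Mul(3, Pow(Add(-3, Rational(-2358, 35)), -1)) = Mul(3, Pow(Rational(-2463, 35), -1)) = Mul(3, Rational(-35, 2463)) = Rational(-35, 821))
Add(-5617, Mul(-1, Function('V')(162))) = Add(-5617, Mul(-1, Rational(-35, 821))) = Add(-5617, Rational(35, 821)) = Rational(-4611522, 821)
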